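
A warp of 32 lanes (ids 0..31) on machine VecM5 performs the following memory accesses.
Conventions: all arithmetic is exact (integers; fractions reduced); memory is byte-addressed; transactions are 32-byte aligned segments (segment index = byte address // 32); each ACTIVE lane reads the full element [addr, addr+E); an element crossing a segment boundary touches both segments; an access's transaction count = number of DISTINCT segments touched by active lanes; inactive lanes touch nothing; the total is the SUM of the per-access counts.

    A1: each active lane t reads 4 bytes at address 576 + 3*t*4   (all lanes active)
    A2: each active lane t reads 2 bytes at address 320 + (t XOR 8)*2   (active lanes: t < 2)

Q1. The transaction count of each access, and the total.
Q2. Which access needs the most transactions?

A1: 12 transactions
A2: 1 transaction

Answer: 12,1; total 13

Answer: A1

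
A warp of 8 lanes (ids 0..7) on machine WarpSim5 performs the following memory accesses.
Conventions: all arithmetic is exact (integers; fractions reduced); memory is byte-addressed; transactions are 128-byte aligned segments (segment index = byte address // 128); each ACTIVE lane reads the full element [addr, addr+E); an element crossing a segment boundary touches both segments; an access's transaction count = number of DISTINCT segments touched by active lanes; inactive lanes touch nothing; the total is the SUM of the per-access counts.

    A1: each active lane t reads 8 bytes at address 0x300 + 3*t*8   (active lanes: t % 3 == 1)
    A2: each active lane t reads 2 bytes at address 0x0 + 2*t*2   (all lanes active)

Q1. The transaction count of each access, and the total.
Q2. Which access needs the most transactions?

A1: 2 transactions
A2: 1 transaction

Answer: 2,1; total 3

Answer: A1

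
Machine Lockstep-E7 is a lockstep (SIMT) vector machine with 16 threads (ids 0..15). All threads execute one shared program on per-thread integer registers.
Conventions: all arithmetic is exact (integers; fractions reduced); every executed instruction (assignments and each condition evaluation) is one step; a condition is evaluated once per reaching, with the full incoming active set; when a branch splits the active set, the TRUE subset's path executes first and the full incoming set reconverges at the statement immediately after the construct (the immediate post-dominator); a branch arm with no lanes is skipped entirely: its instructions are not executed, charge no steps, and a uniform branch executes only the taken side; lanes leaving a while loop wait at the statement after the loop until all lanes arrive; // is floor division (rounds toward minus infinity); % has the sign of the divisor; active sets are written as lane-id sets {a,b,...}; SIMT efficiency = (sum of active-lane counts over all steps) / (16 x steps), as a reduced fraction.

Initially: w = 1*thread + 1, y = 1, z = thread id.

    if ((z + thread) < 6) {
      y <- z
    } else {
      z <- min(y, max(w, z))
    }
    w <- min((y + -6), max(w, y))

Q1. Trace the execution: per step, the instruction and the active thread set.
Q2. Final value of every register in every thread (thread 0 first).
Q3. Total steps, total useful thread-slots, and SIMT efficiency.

step 0: eval ((z + thread) < 6)      {0,1,2,3,4,5,6,7,8,9,10,11,12,13,14,15}
step 1: y <- z                       {0,1,2}
step 2: z <- min(y, max(w, z))       {3,4,5,6,7,8,9,10,11,12,13,14,15}
step 3: w <- min((y + -6), max(w, y)) {0,1,2,3,4,5,6,7,8,9,10,11,12,13,14,15}

Answer: 4 steps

w: -6,-5,-4,-5,-5,-5,-5,-5,-5,-5,-5,-5,-5,-5,-5,-5
y: 0,1,2,1,1,1,1,1,1,1,1,1,1,1,1,1
z: 0,1,2,1,1,1,1,1,1,1,1,1,1,1,1,1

steps = 4; useful = 48; efficiency = 48/64 = 3/4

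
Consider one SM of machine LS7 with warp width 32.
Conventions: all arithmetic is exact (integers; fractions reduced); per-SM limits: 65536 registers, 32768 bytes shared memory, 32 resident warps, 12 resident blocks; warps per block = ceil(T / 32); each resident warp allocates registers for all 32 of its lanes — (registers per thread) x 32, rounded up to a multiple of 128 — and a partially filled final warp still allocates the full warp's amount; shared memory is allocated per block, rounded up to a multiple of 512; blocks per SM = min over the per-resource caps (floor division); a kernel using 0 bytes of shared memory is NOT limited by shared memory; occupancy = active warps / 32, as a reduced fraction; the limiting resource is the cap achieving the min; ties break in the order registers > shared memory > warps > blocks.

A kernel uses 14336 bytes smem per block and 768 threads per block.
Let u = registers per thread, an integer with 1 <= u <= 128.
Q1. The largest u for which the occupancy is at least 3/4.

Answer: u = 84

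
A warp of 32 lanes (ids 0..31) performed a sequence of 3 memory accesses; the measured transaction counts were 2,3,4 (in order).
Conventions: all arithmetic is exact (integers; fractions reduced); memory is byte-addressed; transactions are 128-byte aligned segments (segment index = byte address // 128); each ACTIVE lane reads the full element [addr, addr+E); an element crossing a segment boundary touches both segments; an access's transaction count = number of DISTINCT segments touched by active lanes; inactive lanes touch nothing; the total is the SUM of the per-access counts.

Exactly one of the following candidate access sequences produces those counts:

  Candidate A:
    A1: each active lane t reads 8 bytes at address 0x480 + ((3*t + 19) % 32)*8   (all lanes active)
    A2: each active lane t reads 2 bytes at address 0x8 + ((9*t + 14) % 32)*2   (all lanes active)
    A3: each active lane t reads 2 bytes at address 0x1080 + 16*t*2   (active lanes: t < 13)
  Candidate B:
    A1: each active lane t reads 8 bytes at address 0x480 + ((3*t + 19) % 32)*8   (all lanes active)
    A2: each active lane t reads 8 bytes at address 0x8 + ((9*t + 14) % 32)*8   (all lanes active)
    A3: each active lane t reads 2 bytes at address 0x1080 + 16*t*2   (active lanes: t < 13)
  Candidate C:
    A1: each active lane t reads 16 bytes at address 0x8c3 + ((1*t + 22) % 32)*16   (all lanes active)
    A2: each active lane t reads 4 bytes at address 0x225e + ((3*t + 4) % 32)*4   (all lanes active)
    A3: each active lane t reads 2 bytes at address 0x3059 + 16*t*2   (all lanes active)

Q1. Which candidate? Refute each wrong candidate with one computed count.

A: A2 gives 1 transaction, not 3
C: A1 gives 5 transactions, not 2
B: all counts match (2,3,4)

Answer: B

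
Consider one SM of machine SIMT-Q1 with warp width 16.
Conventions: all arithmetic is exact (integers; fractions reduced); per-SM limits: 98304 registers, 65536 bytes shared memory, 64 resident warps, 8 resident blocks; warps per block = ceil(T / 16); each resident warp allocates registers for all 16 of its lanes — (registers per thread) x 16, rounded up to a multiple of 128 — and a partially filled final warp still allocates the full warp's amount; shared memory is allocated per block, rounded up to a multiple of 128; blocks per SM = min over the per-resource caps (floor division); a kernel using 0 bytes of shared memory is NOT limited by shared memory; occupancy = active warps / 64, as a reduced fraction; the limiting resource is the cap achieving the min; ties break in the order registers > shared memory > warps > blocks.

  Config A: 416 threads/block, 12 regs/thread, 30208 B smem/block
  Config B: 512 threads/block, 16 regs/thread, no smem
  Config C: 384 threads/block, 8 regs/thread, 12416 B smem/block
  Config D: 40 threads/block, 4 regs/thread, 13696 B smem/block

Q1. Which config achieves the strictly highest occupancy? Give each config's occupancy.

occupancies: A 13/16, B 1, C 3/4, D 3/16

Answer: B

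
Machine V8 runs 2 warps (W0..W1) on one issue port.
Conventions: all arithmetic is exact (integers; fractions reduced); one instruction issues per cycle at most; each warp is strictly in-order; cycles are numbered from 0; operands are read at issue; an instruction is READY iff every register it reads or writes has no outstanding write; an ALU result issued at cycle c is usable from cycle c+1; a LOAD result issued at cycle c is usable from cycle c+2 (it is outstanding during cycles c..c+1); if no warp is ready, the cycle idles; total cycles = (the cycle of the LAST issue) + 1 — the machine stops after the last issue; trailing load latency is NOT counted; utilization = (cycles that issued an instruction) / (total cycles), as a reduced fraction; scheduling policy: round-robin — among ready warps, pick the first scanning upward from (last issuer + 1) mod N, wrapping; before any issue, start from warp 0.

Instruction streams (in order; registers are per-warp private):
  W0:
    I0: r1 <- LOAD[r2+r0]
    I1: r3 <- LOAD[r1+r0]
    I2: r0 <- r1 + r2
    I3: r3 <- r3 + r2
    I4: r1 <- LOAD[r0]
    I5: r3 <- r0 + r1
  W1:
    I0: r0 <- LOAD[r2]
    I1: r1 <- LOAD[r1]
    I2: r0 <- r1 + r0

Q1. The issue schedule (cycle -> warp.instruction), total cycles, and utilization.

cycle 0: W0.I0
cycle 1: W1.I0
cycle 2: W0.I1
cycle 3: W1.I1
cycle 4: W0.I2
cycle 5: W1.I2
cycle 6: W0.I3
cycle 7: W0.I4
cycle 8: idle
cycle 9: W0.I5

Answer: 10 cycles, utilization 9/10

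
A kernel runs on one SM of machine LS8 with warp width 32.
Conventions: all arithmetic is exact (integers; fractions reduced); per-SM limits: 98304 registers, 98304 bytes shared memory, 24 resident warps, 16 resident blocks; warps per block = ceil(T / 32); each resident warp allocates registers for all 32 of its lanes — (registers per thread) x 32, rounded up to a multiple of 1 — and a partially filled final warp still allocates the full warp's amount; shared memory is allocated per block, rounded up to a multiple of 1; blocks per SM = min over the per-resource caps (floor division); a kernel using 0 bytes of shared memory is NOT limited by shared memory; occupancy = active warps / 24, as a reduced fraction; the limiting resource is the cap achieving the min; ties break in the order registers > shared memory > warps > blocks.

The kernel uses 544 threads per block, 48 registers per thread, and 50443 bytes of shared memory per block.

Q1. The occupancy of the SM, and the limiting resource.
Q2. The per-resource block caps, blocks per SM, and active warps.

Answer: occupancy 17/24, limited by shared memory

registers: 3 blocks
shared memory: 1 block
warps: 1 block
blocks: 16 blocks

Answer: 1 block, 17 active warps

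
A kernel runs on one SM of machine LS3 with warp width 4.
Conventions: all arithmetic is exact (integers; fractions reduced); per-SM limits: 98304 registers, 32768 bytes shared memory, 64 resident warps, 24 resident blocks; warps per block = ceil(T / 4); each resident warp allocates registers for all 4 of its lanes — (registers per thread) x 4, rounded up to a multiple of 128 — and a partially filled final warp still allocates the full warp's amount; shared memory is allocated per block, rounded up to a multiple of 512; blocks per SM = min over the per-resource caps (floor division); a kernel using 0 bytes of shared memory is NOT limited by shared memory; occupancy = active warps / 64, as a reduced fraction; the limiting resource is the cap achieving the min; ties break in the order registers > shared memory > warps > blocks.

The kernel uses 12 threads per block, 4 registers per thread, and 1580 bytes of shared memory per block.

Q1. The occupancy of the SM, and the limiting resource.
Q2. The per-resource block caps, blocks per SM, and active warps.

Answer: occupancy 3/4, limited by shared memory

registers: 256 blocks
shared memory: 16 blocks
warps: 21 blocks
blocks: 24 blocks

Answer: 16 blocks, 48 active warps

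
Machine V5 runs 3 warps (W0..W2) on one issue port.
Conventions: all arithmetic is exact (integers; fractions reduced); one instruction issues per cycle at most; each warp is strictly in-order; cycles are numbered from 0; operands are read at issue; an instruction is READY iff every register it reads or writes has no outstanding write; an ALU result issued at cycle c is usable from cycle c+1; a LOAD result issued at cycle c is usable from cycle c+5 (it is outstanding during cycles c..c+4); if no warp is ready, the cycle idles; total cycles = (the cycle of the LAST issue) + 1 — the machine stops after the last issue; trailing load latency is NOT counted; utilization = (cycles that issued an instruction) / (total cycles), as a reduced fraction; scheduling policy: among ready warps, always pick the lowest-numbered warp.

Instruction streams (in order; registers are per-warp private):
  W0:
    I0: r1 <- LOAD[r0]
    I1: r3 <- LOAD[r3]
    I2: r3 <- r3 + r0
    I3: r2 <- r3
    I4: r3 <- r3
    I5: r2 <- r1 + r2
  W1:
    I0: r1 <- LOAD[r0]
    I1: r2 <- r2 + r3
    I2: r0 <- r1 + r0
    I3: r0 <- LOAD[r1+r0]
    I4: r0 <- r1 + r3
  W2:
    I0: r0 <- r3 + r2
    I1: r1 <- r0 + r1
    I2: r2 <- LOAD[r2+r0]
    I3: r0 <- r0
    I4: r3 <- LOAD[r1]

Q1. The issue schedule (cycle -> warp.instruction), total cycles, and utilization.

cycle 0: W0.I0
cycle 1: W0.I1
cycle 2: W1.I0
cycle 3: W1.I1
cycle 4: W2.I0
cycle 5: W2.I1
cycle 6: W0.I2
cycle 7: W0.I3
cycle 8: W0.I4
cycle 9: W0.I5
cycle 10: W1.I2
cycle 11: W1.I3
cycle 12: W2.I2
cycle 13: W2.I3
cycle 14: W2.I4
cycle 15: idle
cycle 16: W1.I4

Answer: 17 cycles, utilization 16/17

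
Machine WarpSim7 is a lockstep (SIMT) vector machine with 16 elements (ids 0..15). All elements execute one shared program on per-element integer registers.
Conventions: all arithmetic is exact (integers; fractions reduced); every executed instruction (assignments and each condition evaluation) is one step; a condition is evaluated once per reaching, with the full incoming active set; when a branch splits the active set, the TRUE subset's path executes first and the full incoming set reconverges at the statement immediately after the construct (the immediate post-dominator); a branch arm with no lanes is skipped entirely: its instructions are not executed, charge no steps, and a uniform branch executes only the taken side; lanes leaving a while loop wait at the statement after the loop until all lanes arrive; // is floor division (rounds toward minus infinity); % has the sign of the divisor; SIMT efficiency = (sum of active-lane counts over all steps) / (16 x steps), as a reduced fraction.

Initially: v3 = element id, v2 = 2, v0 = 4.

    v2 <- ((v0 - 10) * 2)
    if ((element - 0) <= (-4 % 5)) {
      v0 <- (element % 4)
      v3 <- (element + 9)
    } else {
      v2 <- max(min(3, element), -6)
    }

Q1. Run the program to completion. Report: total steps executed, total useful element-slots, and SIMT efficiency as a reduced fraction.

Answer: 5 steps, 50 useful, 5/8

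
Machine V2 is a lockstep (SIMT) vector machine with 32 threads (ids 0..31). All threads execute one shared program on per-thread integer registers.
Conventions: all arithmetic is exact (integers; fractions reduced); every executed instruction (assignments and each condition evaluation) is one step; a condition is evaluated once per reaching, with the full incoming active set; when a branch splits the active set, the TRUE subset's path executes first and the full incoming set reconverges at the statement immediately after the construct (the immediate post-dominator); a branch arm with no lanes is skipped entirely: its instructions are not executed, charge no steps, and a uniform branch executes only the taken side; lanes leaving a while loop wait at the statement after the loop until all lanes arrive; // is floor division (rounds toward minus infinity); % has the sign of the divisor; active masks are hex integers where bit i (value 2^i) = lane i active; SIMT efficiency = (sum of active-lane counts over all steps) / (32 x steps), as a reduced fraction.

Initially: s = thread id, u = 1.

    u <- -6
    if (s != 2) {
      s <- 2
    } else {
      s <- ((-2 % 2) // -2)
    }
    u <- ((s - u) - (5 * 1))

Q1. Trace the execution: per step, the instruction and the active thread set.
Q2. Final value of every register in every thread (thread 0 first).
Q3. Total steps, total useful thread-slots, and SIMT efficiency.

step 0: u <- -6                      0xffffffff
step 1: eval (s != 2)                0xffffffff
step 2: s <- 2                       0xfffffffb
step 3: s <- ((-2 % 2) // -2)        0x00000004
step 4: u <- ((s - u) - (5 * 1))     0xffffffff

Answer: 5 steps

s: 2,2,0,2,2,2,2,2,2,2,2,2,2,2,2,2,2,2,2,2,2,2,2,2,2,2,2,2,2,2,2,2
u: 3,3,1,3,3,3,3,3,3,3,3,3,3,3,3,3,3,3,3,3,3,3,3,3,3,3,3,3,3,3,3,3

steps = 5; useful = 128; efficiency = 128/160 = 4/5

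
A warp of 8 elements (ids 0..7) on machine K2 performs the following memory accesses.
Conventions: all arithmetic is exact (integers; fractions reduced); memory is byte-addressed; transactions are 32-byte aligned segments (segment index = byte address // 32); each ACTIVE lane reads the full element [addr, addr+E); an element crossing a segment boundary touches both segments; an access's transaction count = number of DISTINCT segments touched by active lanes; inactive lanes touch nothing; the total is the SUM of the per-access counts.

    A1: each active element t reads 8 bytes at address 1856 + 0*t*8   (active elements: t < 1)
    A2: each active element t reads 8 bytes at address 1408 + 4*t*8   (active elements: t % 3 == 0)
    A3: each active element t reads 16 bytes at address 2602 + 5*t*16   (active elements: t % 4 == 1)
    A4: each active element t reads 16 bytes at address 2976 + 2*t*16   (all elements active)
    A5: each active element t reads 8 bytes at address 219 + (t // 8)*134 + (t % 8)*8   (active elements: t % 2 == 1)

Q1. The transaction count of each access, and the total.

A1: 1 transaction
A2: 3 transactions
A3: 4 transactions
A4: 8 transactions
A5: 2 transactions

Answer: 1,3,4,8,2; total 18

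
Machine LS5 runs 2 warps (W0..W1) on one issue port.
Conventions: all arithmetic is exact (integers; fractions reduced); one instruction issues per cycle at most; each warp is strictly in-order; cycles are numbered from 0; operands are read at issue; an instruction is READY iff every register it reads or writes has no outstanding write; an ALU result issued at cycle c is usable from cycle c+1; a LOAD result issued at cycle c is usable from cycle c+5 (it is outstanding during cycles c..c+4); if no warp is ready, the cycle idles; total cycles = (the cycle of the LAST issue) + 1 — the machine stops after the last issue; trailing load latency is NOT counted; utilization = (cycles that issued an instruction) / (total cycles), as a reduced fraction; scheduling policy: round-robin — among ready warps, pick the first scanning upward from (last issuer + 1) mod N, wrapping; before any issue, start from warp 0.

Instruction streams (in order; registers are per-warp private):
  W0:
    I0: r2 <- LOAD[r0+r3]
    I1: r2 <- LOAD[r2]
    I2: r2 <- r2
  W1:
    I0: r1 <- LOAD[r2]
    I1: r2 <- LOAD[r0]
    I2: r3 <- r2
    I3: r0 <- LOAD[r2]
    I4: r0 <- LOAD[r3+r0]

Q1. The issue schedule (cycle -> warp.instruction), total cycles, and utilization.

cycle 0: W0.I0
cycle 1: W1.I0
cycle 2: W1.I1
cycle 3: idle
cycle 4: idle
cycle 5: W0.I1
cycle 6: idle
cycle 7: W1.I2
cycle 8: W1.I3
cycle 9: idle
cycle 10: W0.I2
cycle 11: idle
cycle 12: idle
cycle 13: W1.I4

Answer: 14 cycles, utilization 4/7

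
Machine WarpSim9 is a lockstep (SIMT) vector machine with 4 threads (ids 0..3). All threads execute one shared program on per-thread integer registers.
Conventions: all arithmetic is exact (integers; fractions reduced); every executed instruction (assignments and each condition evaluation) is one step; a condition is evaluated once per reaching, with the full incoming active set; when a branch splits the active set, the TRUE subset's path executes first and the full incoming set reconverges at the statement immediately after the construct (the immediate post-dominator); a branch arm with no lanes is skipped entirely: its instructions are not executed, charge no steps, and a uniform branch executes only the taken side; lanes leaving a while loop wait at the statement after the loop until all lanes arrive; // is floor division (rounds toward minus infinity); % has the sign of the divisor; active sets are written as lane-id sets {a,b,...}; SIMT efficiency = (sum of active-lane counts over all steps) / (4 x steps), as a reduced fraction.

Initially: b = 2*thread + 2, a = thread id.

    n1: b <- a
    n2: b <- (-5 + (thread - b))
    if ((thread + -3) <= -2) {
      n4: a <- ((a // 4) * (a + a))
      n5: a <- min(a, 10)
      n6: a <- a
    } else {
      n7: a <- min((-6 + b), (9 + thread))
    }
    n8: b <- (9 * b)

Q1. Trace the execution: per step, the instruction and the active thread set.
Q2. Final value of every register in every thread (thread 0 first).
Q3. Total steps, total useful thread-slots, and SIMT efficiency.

step 0: b <- a                       {0,1,2,3}
step 1: b <- (-5 + (thread - b))     {0,1,2,3}
step 2: eval ((thread + -3) <= -2)   {0,1,2,3}
step 3: a <- ((a // 4) * (a + a))    {0,1}
step 4: a <- min(a, 10)              {0,1}
step 5: a <- a                       {0,1}
step 6: a <- min((-6 + b), (9 + thread)) {2,3}
step 7: b <- (9 * b)                 {0,1,2,3}

Answer: 8 steps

b: -45,-45,-45,-45
a: 0,0,-11,-11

steps = 8; useful = 24; efficiency = 24/32 = 3/4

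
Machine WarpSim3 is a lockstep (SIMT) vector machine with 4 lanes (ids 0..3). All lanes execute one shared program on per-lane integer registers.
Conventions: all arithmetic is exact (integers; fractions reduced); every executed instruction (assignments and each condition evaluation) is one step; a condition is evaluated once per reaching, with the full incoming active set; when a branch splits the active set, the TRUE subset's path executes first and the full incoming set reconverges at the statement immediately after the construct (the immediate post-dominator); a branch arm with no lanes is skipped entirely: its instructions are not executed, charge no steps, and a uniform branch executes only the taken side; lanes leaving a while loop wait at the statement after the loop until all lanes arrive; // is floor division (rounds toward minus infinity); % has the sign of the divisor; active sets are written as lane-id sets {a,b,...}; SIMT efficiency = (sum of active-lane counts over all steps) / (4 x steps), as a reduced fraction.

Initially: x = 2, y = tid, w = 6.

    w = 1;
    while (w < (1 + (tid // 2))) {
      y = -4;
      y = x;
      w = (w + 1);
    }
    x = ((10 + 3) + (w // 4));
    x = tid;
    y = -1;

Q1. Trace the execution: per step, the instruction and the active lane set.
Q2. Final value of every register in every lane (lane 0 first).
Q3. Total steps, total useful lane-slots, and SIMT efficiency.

step 0: w <- 1                       {0,1,2,3}
step 1: eval (w < (1 + (tid // 2)))  {0,1,2,3}
step 2: y <- -4                      {2,3}
step 3: y <- x                       {2,3}
step 4: w <- (w + 1)                 {2,3}
step 5: eval (w < (1 + (tid // 2)))  {2,3}
step 6: x <- ((10 + 3) + (w // 4))   {0,1,2,3}
step 7: x <- tid                     {0,1,2,3}
step 8: y <- -1                      {0,1,2,3}

Answer: 9 steps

x: 0,1,2,3
y: -1,-1,-1,-1
w: 1,1,2,2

steps = 9; useful = 28; efficiency = 28/36 = 7/9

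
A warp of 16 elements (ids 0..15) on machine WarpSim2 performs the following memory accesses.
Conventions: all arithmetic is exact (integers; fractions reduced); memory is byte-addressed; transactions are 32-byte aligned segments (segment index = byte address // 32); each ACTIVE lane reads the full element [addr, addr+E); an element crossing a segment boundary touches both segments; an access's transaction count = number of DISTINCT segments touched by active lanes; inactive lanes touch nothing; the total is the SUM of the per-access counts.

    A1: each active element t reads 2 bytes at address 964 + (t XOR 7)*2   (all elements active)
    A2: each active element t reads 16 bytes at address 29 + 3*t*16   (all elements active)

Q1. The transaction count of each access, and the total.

A1: 2 transactions
A2: 24 transactions

Answer: 2,24; total 26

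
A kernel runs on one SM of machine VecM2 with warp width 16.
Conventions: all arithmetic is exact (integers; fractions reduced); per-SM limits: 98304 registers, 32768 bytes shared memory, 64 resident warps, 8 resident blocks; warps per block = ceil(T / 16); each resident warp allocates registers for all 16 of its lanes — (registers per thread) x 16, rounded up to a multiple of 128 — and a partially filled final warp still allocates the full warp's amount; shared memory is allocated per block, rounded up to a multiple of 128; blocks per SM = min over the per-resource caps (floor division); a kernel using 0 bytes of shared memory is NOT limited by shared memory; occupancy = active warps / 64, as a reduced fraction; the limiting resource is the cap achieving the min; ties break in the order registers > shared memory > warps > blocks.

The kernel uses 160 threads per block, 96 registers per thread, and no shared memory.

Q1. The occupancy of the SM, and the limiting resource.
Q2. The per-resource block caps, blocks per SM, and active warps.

Answer: occupancy 15/16, limited by registers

registers: 6 blocks
shared memory: no limit (kernel uses none)
warps: 6 blocks
blocks: 8 blocks

Answer: 6 blocks, 60 active warps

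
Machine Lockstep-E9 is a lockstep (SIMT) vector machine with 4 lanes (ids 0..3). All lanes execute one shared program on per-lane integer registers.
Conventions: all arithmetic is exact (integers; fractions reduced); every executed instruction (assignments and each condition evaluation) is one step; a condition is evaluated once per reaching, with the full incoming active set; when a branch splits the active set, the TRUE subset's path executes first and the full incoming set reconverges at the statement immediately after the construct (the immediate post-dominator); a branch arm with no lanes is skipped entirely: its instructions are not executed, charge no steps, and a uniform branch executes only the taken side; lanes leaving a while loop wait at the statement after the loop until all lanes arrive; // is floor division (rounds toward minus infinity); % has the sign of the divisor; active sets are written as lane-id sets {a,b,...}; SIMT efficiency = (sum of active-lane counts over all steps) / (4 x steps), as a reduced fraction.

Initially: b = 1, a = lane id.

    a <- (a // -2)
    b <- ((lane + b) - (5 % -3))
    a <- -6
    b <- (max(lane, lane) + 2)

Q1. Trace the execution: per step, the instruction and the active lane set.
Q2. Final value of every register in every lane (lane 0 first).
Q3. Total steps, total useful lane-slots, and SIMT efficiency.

step 0: a <- (a // -2)               {0,1,2,3}
step 1: b <- ((lane + b) - (5 % -3)) {0,1,2,3}
step 2: a <- -6                      {0,1,2,3}
step 3: b <- (max(lane, lane) + 2)   {0,1,2,3}

Answer: 4 steps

b: 2,3,4,5
a: -6,-6,-6,-6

steps = 4; useful = 16; efficiency = 16/16 = 1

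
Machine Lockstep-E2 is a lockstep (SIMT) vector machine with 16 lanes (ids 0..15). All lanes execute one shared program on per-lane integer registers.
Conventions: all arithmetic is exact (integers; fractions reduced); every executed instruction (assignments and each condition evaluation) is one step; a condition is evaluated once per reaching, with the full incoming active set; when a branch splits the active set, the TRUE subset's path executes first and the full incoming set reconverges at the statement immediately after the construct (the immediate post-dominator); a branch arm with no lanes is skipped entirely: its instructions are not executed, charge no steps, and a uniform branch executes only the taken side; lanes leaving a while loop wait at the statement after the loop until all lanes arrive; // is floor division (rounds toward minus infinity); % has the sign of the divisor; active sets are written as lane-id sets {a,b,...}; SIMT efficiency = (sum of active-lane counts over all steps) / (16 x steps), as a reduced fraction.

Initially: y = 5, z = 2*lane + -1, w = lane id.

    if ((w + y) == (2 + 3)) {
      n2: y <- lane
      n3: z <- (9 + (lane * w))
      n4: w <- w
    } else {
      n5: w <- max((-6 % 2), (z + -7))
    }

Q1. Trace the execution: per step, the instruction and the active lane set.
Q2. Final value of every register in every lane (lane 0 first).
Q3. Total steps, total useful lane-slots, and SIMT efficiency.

step 0: eval ((w + y) == (2 + 3))    {0,1,2,3,4,5,6,7,8,9,10,11,12,13,14,15}
step 1: y <- lane                    {0}
step 2: z <- (9 + (lane * w))        {0}
step 3: w <- w                       {0}
step 4: w <- max((-6 % 2), (z + -7)) {1,2,3,4,5,6,7,8,9,10,11,12,13,14,15}

Answer: 5 steps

y: 0,5,5,5,5,5,5,5,5,5,5,5,5,5,5,5
z: 9,1,3,5,7,9,11,13,15,17,19,21,23,25,27,29
w: 0,0,0,0,0,2,4,6,8,10,12,14,16,18,20,22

steps = 5; useful = 34; efficiency = 34/80 = 17/40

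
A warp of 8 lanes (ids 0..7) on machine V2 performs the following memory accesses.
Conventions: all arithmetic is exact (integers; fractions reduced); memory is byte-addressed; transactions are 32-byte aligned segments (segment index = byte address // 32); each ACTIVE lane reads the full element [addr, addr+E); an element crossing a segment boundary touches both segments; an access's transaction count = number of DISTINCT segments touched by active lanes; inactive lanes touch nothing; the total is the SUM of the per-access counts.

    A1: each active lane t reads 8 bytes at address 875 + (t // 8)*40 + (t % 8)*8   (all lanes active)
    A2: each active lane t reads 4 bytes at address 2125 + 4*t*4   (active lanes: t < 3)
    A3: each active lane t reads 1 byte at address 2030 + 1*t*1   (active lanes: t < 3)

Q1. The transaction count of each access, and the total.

A1: 3 transactions
A2: 2 transactions
A3: 1 transaction

Answer: 3,2,1; total 6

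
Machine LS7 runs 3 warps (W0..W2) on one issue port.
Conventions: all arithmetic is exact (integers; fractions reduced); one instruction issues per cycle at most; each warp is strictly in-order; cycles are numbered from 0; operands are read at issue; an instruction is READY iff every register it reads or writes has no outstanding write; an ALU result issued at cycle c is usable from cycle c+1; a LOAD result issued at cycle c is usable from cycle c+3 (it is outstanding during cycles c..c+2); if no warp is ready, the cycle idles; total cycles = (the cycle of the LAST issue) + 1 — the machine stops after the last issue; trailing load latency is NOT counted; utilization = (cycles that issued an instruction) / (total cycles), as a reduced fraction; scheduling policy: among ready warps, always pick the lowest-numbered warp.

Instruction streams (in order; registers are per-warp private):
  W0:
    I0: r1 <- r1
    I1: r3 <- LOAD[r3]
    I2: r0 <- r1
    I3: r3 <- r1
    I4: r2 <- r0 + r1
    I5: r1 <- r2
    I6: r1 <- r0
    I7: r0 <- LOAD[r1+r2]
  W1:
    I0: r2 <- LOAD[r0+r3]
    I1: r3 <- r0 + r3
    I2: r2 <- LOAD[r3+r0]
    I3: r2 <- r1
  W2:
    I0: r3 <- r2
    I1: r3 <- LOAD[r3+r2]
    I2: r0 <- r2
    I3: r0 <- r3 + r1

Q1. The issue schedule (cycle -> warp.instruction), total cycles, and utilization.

cycle 0: W0.I0
cycle 1: W0.I1
cycle 2: W0.I2
cycle 3: W1.I0
cycle 4: W0.I3
cycle 5: W0.I4
cycle 6: W0.I5
cycle 7: W0.I6
cycle 8: W0.I7
cycle 9: W1.I1
cycle 10: W1.I2
cycle 11: W2.I0
cycle 12: W2.I1
cycle 13: W1.I3
cycle 14: W2.I2
cycle 15: W2.I3

Answer: 16 cycles, utilization 1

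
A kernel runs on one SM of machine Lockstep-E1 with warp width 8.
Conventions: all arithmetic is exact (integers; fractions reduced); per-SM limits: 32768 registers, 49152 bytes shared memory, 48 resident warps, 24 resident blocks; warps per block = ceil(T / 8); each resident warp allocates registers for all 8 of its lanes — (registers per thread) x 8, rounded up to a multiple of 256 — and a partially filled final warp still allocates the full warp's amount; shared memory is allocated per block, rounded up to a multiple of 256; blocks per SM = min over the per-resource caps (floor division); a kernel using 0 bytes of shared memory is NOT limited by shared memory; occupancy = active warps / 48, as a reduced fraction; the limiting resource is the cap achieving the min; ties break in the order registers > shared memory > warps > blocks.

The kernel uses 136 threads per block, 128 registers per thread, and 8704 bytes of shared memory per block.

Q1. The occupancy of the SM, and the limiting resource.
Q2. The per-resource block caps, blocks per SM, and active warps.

Answer: occupancy 17/48, limited by registers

registers: 1 block
shared memory: 5 blocks
warps: 2 blocks
blocks: 24 blocks

Answer: 1 block, 17 active warps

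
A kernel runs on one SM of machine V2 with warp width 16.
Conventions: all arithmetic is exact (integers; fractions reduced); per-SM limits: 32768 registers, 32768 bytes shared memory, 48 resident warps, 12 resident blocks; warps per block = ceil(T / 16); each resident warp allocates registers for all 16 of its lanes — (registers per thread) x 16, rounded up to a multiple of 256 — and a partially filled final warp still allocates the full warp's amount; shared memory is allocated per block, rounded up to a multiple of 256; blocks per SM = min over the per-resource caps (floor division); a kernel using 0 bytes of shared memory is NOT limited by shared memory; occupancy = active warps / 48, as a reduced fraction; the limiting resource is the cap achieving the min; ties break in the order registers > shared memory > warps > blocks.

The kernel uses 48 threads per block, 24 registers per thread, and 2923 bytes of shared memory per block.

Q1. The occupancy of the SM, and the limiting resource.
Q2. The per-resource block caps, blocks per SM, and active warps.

Answer: occupancy 5/8, limited by shared memory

registers: 21 blocks
shared memory: 10 blocks
warps: 16 blocks
blocks: 12 blocks

Answer: 10 blocks, 30 active warps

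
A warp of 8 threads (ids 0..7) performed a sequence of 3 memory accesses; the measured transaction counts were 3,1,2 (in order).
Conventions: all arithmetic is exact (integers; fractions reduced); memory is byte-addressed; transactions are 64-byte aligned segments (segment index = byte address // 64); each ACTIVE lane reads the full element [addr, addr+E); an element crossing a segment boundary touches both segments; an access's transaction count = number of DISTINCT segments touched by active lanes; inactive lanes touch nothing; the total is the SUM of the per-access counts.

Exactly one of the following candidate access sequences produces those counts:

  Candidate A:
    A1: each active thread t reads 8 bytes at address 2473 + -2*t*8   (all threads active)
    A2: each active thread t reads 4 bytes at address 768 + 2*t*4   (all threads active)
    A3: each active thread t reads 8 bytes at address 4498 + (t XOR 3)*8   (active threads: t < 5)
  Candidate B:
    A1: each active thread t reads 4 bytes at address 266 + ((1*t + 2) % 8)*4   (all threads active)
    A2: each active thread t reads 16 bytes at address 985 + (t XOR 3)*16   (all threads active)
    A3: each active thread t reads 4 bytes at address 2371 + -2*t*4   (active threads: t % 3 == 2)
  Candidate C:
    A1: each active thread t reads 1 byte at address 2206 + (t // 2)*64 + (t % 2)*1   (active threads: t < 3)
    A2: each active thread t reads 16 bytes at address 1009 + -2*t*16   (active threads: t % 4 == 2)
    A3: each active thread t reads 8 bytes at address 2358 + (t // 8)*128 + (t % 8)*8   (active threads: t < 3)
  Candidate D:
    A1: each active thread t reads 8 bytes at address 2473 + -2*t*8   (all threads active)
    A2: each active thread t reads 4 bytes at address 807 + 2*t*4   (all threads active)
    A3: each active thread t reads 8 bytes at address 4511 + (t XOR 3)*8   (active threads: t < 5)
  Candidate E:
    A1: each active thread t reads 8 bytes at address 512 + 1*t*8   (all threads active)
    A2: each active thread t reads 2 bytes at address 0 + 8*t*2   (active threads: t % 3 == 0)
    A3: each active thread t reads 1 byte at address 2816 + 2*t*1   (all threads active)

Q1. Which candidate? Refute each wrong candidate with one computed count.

B: A1 gives 1 transaction, not 3
C: A1 gives 2 transactions, not 3
D: A2 gives 2 transactions, not 1
E: A1 gives 1 transaction, not 3
A: all counts match (3,1,2)

Answer: A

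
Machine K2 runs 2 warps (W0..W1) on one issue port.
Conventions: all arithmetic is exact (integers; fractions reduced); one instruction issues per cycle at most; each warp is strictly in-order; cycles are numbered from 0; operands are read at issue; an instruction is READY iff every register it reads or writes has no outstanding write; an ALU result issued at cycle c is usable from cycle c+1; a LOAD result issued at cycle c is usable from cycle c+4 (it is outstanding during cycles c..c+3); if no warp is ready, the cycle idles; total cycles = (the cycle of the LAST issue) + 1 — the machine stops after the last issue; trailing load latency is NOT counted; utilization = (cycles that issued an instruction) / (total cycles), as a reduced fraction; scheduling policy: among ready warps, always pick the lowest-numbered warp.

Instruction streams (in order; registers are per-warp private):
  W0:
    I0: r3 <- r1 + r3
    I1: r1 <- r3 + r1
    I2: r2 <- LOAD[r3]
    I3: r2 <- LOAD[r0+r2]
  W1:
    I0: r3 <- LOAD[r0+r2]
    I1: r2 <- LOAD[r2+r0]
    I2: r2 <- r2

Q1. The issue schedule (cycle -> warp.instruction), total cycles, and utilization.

cycle 0: W0.I0
cycle 1: W0.I1
cycle 2: W0.I2
cycle 3: W1.I0
cycle 4: W1.I1
cycle 5: idle
cycle 6: W0.I3
cycle 7: idle
cycle 8: W1.I2

Answer: 9 cycles, utilization 7/9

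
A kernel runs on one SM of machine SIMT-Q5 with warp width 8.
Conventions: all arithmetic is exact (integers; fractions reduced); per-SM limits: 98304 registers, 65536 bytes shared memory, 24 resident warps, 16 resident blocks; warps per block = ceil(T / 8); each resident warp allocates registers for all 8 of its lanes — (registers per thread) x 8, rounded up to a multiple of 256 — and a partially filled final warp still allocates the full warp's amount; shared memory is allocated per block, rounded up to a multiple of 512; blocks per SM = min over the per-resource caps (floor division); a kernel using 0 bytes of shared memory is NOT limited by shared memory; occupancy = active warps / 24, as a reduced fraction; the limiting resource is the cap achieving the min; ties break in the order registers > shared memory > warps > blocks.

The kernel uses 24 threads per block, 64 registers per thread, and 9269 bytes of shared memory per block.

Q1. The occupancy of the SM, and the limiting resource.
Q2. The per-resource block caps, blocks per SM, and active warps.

Answer: occupancy 3/4, limited by shared memory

registers: 64 blocks
shared memory: 6 blocks
warps: 8 blocks
blocks: 16 blocks

Answer: 6 blocks, 18 active warps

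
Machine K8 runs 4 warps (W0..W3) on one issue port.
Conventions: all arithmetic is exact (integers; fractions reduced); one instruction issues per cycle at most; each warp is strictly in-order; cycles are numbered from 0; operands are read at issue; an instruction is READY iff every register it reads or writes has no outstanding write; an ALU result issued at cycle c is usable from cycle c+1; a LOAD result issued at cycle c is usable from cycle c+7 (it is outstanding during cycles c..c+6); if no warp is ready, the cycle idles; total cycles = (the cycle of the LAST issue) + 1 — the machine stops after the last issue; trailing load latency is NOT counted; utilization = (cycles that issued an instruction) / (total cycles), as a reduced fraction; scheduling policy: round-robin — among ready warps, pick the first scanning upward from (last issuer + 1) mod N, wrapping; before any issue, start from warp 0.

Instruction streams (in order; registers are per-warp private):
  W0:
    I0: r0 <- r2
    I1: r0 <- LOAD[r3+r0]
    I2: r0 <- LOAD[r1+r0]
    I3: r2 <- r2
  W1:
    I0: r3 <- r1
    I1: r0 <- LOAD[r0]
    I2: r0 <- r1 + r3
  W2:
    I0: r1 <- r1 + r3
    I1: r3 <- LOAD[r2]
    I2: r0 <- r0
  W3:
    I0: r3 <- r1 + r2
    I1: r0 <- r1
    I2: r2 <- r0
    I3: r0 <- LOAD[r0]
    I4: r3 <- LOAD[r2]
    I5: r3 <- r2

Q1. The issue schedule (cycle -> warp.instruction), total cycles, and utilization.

cycle 0: W0.I0
cycle 1: W1.I0
cycle 2: W2.I0
cycle 3: W3.I0
cycle 4: W0.I1
cycle 5: W1.I1
cycle 6: W2.I1
cycle 7: W3.I1
cycle 8: W2.I2
cycle 9: W3.I2
cycle 10: W3.I3
cycle 11: W0.I2
cycle 12: W1.I2
cycle 13: W3.I4
cycle 14: W0.I3
cycle 15: idle
cycle 16: idle
cycle 17: idle
cycle 18: idle
cycle 19: idle
cycle 20: W3.I5

Answer: 21 cycles, utilization 16/21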